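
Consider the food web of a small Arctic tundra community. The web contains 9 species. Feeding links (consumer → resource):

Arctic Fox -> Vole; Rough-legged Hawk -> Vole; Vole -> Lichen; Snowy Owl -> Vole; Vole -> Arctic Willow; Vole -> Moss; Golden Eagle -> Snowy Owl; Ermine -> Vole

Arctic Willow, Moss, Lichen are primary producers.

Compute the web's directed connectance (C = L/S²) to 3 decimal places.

C = 0.099

The web has S = 9 species and L = 8 feeding links.
C = L / S² = 8 / 81 = 0.0988 ≈ 0.099.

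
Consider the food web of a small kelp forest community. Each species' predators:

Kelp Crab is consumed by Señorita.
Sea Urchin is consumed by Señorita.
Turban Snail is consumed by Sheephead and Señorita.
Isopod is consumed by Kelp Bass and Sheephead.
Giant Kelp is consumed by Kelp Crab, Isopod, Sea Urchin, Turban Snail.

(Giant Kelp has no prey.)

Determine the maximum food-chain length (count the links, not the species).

One longest chain: Giant Kelp → Isopod → Kelp Bass.
It has 3 species and 2 links.

2 links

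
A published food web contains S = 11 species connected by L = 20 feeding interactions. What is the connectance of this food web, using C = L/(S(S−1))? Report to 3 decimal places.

The web has S = 11 species and L = 20 feeding links.
C = L / (S(S−1)) = 20 / 110 = 0.1818 ≈ 0.182.

C = 0.182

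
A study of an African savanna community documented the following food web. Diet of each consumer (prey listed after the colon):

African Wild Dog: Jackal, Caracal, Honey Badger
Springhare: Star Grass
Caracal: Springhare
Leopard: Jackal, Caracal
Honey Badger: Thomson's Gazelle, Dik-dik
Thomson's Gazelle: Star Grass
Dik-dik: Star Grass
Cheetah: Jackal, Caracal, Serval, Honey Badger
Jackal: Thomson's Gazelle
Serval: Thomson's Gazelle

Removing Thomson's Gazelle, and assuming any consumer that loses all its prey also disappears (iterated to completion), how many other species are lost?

2

Remove Thomson's Gazelle.
Round 1: Jackal (all prey gone), Serval (all prey gone) → extinct.
No further losses. Total secondary extinctions: 2.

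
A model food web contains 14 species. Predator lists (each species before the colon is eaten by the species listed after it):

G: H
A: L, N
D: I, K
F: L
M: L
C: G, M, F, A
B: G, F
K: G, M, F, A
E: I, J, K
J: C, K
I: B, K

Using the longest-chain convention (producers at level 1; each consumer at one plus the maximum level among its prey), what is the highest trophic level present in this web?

Producers (level 1): E, D.
E → I → B → G → H gives H level 5.
No species has a prey at level 5, so no species reaches level 6.

5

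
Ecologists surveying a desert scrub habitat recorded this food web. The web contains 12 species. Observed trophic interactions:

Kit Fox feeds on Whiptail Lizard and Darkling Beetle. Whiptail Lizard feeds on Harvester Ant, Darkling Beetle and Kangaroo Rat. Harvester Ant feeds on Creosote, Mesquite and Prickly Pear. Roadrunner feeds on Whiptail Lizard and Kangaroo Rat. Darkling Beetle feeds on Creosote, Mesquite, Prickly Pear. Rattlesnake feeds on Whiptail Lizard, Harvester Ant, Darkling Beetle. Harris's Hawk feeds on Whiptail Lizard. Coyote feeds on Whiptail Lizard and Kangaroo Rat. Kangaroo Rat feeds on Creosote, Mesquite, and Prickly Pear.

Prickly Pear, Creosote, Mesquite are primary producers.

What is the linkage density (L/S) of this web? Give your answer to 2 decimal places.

There are L = 22 links among S = 12 species.
L/S = 22/12 = 1.8333 ≈ 1.83.

L/S = 1.83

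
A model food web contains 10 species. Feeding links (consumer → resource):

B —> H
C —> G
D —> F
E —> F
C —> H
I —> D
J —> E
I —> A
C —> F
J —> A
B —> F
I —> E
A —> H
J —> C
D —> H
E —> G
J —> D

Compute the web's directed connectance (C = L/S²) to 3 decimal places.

C = 0.170

The web has S = 10 species and L = 17 feeding links.
C = L / S² = 17 / 100 = 0.1700 ≈ 0.170.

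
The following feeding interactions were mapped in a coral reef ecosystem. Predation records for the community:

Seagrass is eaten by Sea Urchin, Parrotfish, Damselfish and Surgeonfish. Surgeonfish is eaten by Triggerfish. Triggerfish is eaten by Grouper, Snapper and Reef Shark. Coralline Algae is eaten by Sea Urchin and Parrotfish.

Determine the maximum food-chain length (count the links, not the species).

3 links

One longest chain: Seagrass → Surgeonfish → Triggerfish → Grouper.
It has 4 species and 3 links.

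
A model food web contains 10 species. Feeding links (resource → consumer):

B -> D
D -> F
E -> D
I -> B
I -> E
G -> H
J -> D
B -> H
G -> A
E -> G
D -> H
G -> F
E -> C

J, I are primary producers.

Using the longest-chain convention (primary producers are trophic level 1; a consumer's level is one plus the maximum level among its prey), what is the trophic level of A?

Trophic level 4

I is a producer → level 1.
E eats I → level 2.
G eats E → level 3.
A eats G → level 4.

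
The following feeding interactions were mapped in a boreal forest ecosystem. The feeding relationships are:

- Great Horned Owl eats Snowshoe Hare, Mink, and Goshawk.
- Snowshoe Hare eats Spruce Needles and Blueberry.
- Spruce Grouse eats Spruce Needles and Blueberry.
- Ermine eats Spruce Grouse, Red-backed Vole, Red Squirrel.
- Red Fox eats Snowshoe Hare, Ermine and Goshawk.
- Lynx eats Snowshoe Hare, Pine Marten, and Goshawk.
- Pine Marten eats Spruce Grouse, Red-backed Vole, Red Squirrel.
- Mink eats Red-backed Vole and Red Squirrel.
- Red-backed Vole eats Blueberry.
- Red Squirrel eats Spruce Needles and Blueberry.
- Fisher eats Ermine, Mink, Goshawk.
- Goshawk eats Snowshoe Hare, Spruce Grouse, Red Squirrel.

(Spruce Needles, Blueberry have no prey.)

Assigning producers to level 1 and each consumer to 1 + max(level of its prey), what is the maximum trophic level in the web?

Producers (level 1): Spruce Needles, Blueberry.
Blueberry → Red-backed Vole → Pine Marten → Lynx gives Lynx level 4.
No species has a prey at level 4, so no species reaches level 5.

4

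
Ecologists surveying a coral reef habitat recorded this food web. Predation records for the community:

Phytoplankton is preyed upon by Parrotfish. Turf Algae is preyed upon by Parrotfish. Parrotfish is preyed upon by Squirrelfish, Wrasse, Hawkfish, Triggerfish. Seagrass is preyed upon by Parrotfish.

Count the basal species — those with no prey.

3

Basal species (no prey listed): Phytoplankton, Turf Algae, Seagrass.
Count: 3.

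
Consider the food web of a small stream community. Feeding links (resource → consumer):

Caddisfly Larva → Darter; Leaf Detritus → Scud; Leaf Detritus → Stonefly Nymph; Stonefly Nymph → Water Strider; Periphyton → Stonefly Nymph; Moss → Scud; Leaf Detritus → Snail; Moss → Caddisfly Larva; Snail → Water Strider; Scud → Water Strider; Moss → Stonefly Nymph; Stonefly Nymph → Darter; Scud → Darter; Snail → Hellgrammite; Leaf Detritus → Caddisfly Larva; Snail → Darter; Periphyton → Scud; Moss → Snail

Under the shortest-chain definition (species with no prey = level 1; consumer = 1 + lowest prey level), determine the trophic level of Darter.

Trophic level 3

Moss has no prey (basal) → level 1.
Stonefly Nymph eats Moss → level 2.
Darter eats Stonefly Nymph → level 3.
No prey of Darter is below level 2, so 3 is the minimum.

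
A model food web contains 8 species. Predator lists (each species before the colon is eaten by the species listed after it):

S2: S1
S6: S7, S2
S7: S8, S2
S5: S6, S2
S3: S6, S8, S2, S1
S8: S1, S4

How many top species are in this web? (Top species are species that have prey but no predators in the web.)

2

Top species (has prey, but nothing eats it): S1, S4.
Count: 2.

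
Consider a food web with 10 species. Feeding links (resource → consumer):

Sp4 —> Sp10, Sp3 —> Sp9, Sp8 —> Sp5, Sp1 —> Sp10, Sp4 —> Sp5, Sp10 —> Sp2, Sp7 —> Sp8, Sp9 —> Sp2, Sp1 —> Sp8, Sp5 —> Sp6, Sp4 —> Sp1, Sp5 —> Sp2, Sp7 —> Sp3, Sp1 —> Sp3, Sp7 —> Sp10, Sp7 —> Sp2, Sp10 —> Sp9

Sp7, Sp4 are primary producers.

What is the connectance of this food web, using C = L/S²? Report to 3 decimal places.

C = 0.170

The web has S = 10 species and L = 17 feeding links.
C = L / S² = 17 / 100 = 0.1700 ≈ 0.170.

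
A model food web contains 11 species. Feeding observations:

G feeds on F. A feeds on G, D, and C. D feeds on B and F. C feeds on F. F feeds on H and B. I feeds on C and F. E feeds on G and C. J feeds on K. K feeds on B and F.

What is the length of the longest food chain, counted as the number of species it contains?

One longest chain: B → F → G → E.
It has 4 species and 3 links.

4 species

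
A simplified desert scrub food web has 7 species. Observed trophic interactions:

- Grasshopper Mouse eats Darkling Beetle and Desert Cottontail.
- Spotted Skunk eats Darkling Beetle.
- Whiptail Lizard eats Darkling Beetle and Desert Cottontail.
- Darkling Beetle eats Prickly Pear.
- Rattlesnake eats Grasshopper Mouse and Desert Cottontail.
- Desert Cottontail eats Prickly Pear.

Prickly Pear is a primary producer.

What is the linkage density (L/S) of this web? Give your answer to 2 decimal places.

There are L = 9 links among S = 7 species.
L/S = 9/7 = 1.2857 ≈ 1.29.

L/S = 1.29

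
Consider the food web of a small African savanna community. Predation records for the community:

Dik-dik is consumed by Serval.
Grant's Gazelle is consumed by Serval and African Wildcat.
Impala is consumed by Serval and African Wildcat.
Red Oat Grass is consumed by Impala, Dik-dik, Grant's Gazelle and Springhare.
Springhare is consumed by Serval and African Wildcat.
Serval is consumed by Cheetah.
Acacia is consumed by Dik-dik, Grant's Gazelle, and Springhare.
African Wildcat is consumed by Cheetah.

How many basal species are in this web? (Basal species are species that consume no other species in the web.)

Basal species (no prey listed): Acacia, Red Oat Grass.
Count: 2.

2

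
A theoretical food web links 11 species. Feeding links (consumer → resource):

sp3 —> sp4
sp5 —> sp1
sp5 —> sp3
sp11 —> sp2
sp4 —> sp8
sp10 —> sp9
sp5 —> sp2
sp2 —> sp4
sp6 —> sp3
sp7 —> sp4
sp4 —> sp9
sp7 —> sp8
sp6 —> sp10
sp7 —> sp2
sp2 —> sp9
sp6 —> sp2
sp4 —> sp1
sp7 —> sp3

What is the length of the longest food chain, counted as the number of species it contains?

One longest chain: sp1 → sp4 → sp3 → sp7.
It has 4 species and 3 links.

4 species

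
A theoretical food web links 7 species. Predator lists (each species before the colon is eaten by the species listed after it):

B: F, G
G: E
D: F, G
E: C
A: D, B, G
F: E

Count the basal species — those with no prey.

Basal species (no prey listed): A.
Count: 1.

1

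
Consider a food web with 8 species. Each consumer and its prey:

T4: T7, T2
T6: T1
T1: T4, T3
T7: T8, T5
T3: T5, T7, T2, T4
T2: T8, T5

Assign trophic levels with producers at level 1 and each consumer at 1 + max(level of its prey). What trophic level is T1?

Trophic level 5

T8 is a producer → level 1.
T7 eats T8 (level 1); other prey at levels: T5 1 → level 2.
T4 eats T7 (level 2); other prey at levels: T2 2 → level 3.
T3 eats T4 (level 3); other prey at levels: T5 1, T7 2, T2 2 → level 4.
T1 eats T3 (level 4); other prey at levels: T4 3 → level 5.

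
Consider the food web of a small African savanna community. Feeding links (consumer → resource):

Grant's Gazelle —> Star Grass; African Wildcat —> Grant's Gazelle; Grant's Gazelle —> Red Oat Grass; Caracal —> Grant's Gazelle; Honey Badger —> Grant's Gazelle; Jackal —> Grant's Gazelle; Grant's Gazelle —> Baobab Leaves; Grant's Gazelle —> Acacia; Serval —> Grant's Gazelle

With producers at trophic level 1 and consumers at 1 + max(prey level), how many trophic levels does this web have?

Producers (level 1): Star Grass, Baobab Leaves, Acacia, Red Oat Grass.
Star Grass → Grant's Gazelle → Serval gives Serval level 3.
No species has a prey at level 3, so no species reaches level 4.

3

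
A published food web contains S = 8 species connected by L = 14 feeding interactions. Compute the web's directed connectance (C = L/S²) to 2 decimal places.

The web has S = 8 species and L = 14 feeding links.
C = L / S² = 14 / 64 = 0.2188 ≈ 0.22.

C = 0.22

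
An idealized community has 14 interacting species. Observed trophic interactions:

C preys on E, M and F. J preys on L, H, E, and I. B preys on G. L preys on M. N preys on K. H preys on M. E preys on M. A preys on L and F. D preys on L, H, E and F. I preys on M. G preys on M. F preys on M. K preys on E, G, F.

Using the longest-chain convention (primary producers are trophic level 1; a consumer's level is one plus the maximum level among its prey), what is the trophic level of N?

Trophic level 4

M is a producer → level 1.
G eats M → level 2.
K eats G (level 2); other prey at levels: F 2, E 2 → level 3.
N eats K → level 4.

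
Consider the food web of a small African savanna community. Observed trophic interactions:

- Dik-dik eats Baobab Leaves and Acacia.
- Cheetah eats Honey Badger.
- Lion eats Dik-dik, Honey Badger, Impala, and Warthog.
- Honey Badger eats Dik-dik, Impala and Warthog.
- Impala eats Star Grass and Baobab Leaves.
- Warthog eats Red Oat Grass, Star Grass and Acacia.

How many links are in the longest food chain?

One longest chain: Star Grass → Impala → Honey Badger → Cheetah.
It has 4 species and 3 links.

3 links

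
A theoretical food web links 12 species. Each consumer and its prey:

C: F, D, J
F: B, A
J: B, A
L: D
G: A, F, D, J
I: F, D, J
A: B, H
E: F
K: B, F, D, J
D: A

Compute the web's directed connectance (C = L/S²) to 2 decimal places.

The web has S = 12 species and L = 23 feeding links.
C = L / S² = 23 / 144 = 0.1597 ≈ 0.16.

C = 0.16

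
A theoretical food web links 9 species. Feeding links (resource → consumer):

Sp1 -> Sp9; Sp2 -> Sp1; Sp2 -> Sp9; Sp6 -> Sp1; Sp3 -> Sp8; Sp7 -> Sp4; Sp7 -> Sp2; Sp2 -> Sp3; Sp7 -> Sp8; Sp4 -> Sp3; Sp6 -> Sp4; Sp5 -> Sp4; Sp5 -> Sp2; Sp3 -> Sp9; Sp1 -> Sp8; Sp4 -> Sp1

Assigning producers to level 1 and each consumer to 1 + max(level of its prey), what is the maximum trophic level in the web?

Producers (level 1): Sp6, Sp5, Sp7.
Sp6 → Sp4 → Sp1 → Sp9 gives Sp9 level 4.
No species has a prey at level 4, so no species reaches level 5.

4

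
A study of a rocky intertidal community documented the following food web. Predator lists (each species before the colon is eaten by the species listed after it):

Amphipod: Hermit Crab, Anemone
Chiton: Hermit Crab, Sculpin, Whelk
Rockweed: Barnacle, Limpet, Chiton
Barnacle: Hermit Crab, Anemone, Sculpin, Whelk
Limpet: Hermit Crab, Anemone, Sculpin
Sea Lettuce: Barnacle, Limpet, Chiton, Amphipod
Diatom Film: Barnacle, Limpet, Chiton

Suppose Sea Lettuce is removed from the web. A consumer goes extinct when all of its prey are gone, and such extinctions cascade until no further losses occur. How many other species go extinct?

Remove Sea Lettuce.
Round 1: Amphipod (all prey gone) → extinct.
No further losses. Total secondary extinctions: 1.

1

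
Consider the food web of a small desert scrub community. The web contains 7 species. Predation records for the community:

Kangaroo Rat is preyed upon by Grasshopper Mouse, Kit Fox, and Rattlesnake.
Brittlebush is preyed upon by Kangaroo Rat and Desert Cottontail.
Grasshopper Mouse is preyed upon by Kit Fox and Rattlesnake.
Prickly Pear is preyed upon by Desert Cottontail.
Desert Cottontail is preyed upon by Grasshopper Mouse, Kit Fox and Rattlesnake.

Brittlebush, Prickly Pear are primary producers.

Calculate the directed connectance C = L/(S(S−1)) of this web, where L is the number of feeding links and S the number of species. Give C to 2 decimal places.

C = 0.26

The web has S = 7 species and L = 11 feeding links.
C = L / (S(S−1)) = 11 / 42 = 0.2619 ≈ 0.26.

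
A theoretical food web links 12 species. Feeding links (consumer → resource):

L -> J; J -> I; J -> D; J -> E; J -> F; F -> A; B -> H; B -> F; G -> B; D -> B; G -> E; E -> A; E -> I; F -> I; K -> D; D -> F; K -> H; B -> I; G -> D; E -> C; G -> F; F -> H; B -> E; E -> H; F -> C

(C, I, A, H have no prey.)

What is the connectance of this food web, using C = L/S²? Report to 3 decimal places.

The web has S = 12 species and L = 25 feeding links.
C = L / S² = 25 / 144 = 0.1736 ≈ 0.174.

C = 0.174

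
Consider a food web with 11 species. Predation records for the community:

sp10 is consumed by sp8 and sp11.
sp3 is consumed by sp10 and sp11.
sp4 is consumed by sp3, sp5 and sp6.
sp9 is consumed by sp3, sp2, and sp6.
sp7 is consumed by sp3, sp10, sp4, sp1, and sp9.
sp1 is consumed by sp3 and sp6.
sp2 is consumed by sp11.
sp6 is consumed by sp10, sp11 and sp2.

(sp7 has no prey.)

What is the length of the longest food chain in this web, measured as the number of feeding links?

One longest chain: sp7 → sp4 → sp3 → sp10 → sp8.
It has 5 species and 4 links.

4 links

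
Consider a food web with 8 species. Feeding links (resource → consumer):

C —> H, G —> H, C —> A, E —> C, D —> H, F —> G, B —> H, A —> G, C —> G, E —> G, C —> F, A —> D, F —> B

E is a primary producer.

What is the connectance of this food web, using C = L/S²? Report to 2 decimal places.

C = 0.20

The web has S = 8 species and L = 13 feeding links.
C = L / S² = 13 / 64 = 0.2031 ≈ 0.20.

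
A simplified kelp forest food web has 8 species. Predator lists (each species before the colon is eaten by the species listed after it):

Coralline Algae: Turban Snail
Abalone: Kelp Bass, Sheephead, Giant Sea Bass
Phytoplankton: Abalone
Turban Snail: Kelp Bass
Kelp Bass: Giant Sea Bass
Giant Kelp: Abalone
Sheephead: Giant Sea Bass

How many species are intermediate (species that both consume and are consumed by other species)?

4

Intermediate species (has both prey and predators): Abalone, Turban Snail, Kelp Bass, Sheephead.
Count: 4.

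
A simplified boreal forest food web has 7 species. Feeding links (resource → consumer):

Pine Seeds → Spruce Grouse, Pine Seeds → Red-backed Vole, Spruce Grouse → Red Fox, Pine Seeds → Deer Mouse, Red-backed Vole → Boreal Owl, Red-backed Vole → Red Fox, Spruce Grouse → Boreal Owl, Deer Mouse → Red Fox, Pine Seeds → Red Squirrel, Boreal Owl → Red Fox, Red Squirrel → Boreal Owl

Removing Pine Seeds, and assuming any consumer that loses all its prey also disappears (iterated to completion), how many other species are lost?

Remove Pine Seeds.
Round 1: Red-backed Vole (all prey gone), Red Squirrel (all prey gone), Deer Mouse (all prey gone), Spruce Grouse (all prey gone) → extinct.
Round 2: Boreal Owl (all prey gone) → extinct.
Round 3: Red Fox (all prey gone) → extinct.
No further losses. Total secondary extinctions: 6.

6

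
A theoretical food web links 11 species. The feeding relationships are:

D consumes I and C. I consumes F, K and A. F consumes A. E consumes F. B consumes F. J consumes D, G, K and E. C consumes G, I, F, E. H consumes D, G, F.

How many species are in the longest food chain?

6 species

One longest chain: A → F → E → C → D → H.
It has 6 species and 5 links.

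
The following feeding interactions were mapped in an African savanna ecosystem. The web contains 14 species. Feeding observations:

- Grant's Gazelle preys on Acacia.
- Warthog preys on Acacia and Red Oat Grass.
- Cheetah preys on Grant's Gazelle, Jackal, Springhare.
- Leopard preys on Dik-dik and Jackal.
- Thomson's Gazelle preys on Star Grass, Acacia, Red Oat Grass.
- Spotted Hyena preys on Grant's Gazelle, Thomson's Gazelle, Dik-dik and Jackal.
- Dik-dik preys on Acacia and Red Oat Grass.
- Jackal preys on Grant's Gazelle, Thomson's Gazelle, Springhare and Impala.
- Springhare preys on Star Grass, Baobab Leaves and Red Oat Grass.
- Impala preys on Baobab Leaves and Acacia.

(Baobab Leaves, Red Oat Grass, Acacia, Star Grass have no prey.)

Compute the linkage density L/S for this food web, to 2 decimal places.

There are L = 26 links among S = 14 species.
L/S = 26/14 = 1.8571 ≈ 1.86.

L/S = 1.86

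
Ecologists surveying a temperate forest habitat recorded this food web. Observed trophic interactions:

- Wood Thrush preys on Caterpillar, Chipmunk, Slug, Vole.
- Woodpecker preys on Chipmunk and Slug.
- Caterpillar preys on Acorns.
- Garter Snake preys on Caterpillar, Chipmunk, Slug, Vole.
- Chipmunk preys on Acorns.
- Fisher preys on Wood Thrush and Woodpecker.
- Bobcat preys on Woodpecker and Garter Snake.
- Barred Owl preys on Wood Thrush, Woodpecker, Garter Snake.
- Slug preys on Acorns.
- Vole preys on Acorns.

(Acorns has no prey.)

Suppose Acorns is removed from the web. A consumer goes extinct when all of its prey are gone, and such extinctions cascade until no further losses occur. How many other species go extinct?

10

Remove Acorns.
Round 1: Vole (all prey gone), Slug (all prey gone), Caterpillar (all prey gone), Chipmunk (all prey gone) → extinct.
Round 2: Wood Thrush (all prey gone), Woodpecker (all prey gone), Garter Snake (all prey gone) → extinct.
Round 3: Barred Owl (all prey gone), Bobcat (all prey gone), Fisher (all prey gone) → extinct.
No further losses. Total secondary extinctions: 10.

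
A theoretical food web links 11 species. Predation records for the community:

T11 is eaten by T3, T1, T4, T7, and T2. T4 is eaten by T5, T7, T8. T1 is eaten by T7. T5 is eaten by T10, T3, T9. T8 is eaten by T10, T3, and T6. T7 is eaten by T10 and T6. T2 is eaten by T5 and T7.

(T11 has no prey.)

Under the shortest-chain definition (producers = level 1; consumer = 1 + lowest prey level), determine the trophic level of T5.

Trophic level 3

T11 is a producer → level 1.
T4 eats T11 → level 2.
T5 eats T4 → level 3.
No prey of T5 is below level 2, so 3 is the minimum.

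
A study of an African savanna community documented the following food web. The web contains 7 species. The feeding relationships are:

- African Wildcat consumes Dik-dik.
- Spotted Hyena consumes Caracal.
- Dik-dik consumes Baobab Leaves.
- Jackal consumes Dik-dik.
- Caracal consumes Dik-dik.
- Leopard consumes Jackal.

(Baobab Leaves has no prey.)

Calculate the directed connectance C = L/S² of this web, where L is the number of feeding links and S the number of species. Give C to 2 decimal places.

The web has S = 7 species and L = 6 feeding links.
C = L / S² = 6 / 49 = 0.1224 ≈ 0.12.

C = 0.12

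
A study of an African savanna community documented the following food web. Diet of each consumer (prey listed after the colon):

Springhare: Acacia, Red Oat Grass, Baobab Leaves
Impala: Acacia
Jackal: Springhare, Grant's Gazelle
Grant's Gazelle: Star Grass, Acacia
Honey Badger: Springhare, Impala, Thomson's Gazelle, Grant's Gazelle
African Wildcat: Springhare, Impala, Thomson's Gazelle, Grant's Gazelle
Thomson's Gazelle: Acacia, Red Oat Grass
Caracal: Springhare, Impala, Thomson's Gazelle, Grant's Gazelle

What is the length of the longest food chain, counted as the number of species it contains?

3 species

One longest chain: Acacia → Springhare → Honey Badger.
It has 3 species and 2 links.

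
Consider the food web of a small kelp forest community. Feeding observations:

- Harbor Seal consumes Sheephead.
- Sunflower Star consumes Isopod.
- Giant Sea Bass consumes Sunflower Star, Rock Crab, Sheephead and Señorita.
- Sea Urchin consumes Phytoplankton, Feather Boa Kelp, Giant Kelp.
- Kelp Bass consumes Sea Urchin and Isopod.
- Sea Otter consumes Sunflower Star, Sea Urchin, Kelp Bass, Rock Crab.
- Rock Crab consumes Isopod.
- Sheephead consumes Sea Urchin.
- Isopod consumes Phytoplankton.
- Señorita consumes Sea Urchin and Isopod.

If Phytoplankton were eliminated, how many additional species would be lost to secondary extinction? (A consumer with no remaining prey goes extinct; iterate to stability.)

Remove Phytoplankton.
Round 1: Isopod (all prey gone) → extinct.
Round 2: Sunflower Star (all prey gone), Rock Crab (all prey gone) → extinct.
No further losses. Total secondary extinctions: 3.

3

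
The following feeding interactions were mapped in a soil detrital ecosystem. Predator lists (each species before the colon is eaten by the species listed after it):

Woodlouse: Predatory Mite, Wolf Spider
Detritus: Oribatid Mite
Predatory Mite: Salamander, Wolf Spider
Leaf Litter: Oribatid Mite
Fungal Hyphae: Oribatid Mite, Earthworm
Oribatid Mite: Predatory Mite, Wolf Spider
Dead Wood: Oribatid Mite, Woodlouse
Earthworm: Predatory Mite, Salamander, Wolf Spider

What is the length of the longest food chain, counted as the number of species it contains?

One longest chain: Fungal Hyphae → Oribatid Mite → Predatory Mite → Salamander.
It has 4 species and 3 links.

4 species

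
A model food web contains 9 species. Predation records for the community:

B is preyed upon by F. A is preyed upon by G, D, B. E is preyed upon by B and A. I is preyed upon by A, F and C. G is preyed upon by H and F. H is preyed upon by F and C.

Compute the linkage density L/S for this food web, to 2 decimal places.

There are L = 13 links among S = 9 species.
L/S = 13/9 = 1.4444 ≈ 1.44.

L/S = 1.44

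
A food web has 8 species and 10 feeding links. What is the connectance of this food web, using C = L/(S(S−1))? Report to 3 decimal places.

C = 0.179

The web has S = 8 species and L = 10 feeding links.
C = L / (S(S−1)) = 10 / 56 = 0.1786 ≈ 0.179.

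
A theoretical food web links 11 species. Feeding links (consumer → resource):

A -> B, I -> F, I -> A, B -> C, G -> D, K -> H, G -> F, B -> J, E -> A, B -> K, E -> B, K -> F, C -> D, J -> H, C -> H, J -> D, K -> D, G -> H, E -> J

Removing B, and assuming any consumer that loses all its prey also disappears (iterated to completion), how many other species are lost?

1

Remove B.
Round 1: A (all prey gone) → extinct.
No further losses. Total secondary extinctions: 1.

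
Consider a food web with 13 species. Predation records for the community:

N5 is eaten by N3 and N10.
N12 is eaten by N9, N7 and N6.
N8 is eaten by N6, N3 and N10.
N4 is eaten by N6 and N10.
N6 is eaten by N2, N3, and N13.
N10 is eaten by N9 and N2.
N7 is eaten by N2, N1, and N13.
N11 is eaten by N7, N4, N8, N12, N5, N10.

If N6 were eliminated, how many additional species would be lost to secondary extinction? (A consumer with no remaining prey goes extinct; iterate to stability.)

Remove N6.
Every predator of it retains at least one other prey: N2 still has N7, N10; N3 still has N5, N8; N13 still has N7.
No consumer loses all prey, so no secondary extinctions occur.

0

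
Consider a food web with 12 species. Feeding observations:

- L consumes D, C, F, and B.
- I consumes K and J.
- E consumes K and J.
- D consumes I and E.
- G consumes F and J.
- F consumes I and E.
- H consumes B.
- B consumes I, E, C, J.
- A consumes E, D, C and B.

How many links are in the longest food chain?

3 links

One longest chain: K → I → D → L.
It has 4 species and 3 links.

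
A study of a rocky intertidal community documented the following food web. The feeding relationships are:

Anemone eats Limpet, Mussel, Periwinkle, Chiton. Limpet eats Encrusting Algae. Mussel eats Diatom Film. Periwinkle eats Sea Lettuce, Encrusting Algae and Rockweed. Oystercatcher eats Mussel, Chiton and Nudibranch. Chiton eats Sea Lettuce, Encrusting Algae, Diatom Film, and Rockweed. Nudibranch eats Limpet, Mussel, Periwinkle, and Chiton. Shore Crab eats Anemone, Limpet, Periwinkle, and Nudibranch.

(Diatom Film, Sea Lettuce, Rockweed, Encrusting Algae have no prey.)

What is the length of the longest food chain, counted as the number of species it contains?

4 species

One longest chain: Diatom Film → Chiton → Nudibranch → Oystercatcher.
It has 4 species and 3 links.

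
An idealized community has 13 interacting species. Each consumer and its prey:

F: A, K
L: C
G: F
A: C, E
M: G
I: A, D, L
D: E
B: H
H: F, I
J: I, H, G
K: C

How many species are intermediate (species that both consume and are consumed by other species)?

8

Intermediate species (has both prey and predators): A, D, K, L, F, I, H, G.
Count: 8.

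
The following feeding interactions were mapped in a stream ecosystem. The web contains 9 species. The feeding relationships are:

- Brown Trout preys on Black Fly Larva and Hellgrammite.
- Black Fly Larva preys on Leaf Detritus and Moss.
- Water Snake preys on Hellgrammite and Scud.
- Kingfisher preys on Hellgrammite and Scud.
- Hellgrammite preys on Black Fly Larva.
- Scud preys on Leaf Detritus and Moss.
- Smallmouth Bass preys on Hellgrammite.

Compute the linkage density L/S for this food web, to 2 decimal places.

L/S = 1.33

There are L = 12 links among S = 9 species.
L/S = 12/9 = 1.3333 ≈ 1.33.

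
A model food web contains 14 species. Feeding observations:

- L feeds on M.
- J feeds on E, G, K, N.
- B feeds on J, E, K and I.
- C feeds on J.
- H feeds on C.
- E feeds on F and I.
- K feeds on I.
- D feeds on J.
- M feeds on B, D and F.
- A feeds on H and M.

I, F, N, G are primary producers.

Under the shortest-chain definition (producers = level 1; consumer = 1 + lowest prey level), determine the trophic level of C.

Trophic level 3

N is a producer → level 1.
J eats N → level 2.
C eats J → level 3.
No prey of C is below level 2, so 3 is the minimum.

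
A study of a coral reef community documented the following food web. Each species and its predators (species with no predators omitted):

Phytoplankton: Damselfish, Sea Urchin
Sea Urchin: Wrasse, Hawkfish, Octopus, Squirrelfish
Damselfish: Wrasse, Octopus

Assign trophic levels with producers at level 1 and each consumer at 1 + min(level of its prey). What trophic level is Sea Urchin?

Trophic level 2

Phytoplankton is a producer → level 1.
Sea Urchin eats Phytoplankton → level 2.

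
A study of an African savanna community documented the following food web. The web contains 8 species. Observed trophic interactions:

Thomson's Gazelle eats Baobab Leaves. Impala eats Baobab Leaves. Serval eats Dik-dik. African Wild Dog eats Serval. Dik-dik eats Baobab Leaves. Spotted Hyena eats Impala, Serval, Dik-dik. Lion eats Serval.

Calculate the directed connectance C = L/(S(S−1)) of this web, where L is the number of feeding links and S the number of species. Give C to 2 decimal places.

C = 0.16

The web has S = 8 species and L = 9 feeding links.
C = L / (S(S−1)) = 9 / 56 = 0.1607 ≈ 0.16.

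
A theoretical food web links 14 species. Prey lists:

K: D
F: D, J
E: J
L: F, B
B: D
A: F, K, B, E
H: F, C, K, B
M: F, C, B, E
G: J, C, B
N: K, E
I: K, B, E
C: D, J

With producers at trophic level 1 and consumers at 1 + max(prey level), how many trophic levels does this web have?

3

Producers (level 1): D, J.
D → K → I gives I level 3.
No species has a prey at level 3, so no species reaches level 4.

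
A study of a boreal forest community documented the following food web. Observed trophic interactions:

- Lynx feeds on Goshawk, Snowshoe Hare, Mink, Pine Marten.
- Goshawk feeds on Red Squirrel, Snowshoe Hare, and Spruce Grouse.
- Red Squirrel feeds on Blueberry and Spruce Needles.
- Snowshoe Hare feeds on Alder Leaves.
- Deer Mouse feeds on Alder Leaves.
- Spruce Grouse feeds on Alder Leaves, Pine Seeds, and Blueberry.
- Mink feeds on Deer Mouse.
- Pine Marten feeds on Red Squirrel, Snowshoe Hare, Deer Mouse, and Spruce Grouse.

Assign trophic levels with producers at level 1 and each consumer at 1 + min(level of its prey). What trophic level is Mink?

Trophic level 3

Alder Leaves is a producer → level 1.
Deer Mouse eats Alder Leaves → level 2.
Mink eats Deer Mouse → level 3.
No prey of Mink is below level 2, so 3 is the minimum.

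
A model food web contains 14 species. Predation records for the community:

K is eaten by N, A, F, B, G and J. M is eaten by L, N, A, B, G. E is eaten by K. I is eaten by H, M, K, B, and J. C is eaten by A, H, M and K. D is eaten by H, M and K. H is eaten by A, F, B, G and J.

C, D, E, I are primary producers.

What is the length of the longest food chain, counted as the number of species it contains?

One longest chain: C → H → A.
It has 3 species and 2 links.

3 species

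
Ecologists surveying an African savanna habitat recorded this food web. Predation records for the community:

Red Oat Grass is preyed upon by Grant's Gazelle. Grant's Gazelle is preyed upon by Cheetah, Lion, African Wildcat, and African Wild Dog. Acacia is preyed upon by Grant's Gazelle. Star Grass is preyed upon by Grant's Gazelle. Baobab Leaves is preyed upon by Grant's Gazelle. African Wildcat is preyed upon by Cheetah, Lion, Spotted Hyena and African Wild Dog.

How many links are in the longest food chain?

One longest chain: Acacia → Grant's Gazelle → African Wildcat → Cheetah.
It has 4 species and 3 links.

3 links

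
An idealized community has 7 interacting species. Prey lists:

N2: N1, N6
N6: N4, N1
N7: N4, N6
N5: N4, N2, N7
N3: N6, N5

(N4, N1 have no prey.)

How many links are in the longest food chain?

One longest chain: N4 → N6 → N2 → N5 → N3.
It has 5 species and 4 links.

4 links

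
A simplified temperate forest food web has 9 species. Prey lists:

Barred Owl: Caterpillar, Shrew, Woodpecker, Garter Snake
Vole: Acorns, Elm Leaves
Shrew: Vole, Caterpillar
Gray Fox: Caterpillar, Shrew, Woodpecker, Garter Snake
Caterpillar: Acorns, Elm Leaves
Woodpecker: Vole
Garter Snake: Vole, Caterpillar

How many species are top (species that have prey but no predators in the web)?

2

Top species (has prey, but nothing eats it): Gray Fox, Barred Owl.
Count: 2.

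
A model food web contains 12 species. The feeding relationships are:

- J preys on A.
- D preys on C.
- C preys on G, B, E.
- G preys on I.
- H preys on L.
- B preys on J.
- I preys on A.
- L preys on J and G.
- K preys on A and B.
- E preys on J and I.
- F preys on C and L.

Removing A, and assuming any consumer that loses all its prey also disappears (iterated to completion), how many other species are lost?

Remove A.
Round 1: I (all prey gone), J (all prey gone) → extinct.
Round 2: G (all prey gone), B (all prey gone), E (all prey gone) → extinct.
Round 3: L (all prey gone), C (all prey gone), K (all prey gone) → extinct.
Round 4: F (all prey gone), H (all prey gone), D (all prey gone) → extinct.
No further losses. Total secondary extinctions: 11.

11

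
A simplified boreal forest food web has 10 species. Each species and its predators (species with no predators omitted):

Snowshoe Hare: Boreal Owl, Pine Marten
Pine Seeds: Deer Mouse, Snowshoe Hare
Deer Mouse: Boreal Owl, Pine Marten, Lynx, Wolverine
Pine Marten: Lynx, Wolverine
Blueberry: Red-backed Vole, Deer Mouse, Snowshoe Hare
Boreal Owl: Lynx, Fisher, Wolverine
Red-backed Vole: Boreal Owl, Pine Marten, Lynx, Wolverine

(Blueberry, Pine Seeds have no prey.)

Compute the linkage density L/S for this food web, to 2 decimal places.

There are L = 20 links among S = 10 species.
L/S = 20/10 = 2.0000 ≈ 2.00.

L/S = 2.00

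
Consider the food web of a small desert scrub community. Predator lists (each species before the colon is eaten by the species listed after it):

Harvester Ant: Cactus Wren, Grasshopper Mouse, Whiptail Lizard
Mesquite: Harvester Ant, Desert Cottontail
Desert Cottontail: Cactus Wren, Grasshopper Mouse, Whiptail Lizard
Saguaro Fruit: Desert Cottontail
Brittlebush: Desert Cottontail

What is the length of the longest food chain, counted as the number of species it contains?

3 species

One longest chain: Mesquite → Harvester Ant → Cactus Wren.
It has 3 species and 2 links.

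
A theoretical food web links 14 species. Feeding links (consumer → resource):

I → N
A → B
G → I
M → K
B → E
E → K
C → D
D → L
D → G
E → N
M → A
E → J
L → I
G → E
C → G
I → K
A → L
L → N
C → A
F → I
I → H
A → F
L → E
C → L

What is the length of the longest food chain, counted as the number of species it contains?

One longest chain: N → E → B → A → M.
It has 5 species and 4 links.

5 species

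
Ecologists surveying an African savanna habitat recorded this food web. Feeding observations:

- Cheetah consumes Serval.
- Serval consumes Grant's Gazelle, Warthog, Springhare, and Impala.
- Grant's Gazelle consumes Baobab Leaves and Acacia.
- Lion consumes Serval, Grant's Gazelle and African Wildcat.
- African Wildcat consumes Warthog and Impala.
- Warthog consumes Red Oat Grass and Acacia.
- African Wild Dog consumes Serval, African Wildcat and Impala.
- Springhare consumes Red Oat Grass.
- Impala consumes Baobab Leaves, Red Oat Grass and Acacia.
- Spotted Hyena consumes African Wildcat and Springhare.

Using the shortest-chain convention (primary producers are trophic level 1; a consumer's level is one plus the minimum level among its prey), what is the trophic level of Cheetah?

Trophic level 4

Red Oat Grass is a producer → level 1.
Impala eats Red Oat Grass → level 2.
Serval eats Impala → level 3.
Cheetah eats Serval → level 4.
No prey of Cheetah is below level 3, so 4 is the minimum.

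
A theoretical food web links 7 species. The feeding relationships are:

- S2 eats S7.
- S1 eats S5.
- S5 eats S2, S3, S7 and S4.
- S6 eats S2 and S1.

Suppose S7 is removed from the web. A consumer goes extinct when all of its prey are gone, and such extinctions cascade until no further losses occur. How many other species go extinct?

1

Remove S7.
Round 1: S2 (all prey gone) → extinct.
No further losses. Total secondary extinctions: 1.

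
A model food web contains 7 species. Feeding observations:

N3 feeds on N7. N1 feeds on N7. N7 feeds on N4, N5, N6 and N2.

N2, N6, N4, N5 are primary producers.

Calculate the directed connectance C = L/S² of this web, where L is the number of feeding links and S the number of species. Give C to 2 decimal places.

The web has S = 7 species and L = 6 feeding links.
C = L / S² = 6 / 49 = 0.1224 ≈ 0.12.

C = 0.12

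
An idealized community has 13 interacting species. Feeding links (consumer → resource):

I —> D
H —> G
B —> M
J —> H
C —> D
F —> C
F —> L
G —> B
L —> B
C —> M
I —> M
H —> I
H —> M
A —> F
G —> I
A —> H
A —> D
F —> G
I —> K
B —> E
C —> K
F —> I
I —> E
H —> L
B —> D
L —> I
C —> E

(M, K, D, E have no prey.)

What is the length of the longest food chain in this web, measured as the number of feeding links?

One longest chain: M → I → L → H → J.
It has 5 species and 4 links.

4 links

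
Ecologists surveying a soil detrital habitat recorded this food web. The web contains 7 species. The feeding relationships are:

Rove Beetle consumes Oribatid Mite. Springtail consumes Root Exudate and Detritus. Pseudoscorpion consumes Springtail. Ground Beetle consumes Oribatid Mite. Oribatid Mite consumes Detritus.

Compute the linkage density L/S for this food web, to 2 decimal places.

L/S = 0.86

There are L = 6 links among S = 7 species.
L/S = 6/7 = 0.8571 ≈ 0.86.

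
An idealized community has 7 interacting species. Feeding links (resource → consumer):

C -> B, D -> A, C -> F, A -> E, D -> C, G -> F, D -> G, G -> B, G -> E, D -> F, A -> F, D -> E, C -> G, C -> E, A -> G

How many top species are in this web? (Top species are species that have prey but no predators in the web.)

3

Top species (has prey, but nothing eats it): E, F, B.
Count: 3.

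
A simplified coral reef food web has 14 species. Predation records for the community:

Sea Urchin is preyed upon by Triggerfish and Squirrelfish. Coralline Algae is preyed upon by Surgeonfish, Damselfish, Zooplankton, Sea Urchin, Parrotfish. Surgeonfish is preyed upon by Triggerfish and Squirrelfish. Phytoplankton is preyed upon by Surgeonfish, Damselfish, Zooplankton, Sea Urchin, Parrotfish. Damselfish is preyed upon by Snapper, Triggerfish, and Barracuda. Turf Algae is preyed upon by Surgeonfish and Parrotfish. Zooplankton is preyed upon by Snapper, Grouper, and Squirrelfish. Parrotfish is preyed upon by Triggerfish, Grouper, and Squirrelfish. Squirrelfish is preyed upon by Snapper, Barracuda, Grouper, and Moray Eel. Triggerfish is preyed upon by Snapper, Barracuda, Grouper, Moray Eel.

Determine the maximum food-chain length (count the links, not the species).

3 links

One longest chain: Phytoplankton → Damselfish → Triggerfish → Moray Eel.
It has 4 species and 3 links.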